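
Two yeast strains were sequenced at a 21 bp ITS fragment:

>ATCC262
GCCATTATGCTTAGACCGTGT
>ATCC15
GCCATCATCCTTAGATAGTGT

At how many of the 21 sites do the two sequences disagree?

The sequences differ at positions 6 (T/C), 9 (G/C), 16 (C/T), 17 (C/A).
That gives 4 mismatches out of 21 aligned sites, so the Hamming distance is 4.

4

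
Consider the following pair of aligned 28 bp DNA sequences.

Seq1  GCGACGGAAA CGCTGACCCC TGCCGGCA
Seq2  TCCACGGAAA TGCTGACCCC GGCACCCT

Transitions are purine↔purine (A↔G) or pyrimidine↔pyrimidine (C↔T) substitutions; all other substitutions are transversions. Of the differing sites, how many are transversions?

7

The sequences differ at positions 1 (G/T, transversion), 3 (G/C, transversion), 11 (C/T, transition), 21 (T/G, transversion), 24 (C/A, transversion), 25 (G/C, transversion), 26 (G/C, transversion), 28 (A/T, transversion).
Of the 8 differences, 1 transition and 7 transversions, so the answer is 7.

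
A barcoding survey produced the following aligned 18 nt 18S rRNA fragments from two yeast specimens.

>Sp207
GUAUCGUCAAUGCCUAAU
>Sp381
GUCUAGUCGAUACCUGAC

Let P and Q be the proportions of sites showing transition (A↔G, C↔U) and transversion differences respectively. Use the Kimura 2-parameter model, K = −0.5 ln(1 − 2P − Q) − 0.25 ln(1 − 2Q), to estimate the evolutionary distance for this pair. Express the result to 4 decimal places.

0.4683

The sequences differ at positions 3 (A/C, transversion), 5 (C/A, transversion), 9 (A/G, transition), 12 (G/A, transition), 16 (A/G, transition), 18 (U/C, transition).
Of the 6 differences, 4 transitions and 2 transversions over 18 sites: P = 4/18 = 0.222222, Q = 2/18 = 0.111111.
d = −0.5·ln(0.444445) − 0.25·ln(0.777778) = −0.5·(-0.810929) − 0.25·(-0.251314) = 0.4683.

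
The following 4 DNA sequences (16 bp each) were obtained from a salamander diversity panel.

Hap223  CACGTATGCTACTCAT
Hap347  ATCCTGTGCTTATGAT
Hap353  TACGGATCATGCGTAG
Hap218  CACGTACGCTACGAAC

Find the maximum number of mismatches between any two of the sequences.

Pairwise Hamming distances:
  Hap223 vs Hap347: 7
  Hap223 vs Hap353: 8
  Hap223 vs Hap218: 4
  Hap347 vs Hap353: 12
  Hap347 vs Hap218: 10
  Hap353 vs Hap218: 8
The largest is 12, between Hap347 and Hap353.

12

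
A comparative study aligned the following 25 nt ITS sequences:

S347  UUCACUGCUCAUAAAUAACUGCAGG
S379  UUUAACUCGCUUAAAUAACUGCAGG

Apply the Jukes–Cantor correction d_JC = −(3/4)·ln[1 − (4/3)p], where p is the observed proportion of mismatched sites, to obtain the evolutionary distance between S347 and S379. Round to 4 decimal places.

0.2892

Mismatches occur at site 3 (C/U), site 5 (C/A), site 6 (U/C), site 7 (G/U), site 9 (U/G), site 11 (A/U).
p = 6/25 = 0.240000.
d = −0.75 · ln(1 − (4/3)·0.240000) = −0.75 · ln(0.680000) = −0.75 · (-0.385662) = 0.2892.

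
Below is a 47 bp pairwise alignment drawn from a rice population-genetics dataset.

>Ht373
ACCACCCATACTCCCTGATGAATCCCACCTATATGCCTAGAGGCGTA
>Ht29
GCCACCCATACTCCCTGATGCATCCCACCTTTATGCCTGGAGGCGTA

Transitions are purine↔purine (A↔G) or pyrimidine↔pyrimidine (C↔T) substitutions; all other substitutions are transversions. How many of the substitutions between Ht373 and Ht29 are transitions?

2

Differing sites — 1:A/G (Ti); 21:A/C (Tv); 31:A/T (Tv); 39:A/G (Ti).
Of the 4 differences, 2 transitions and 2 transversions, so the answer is 2.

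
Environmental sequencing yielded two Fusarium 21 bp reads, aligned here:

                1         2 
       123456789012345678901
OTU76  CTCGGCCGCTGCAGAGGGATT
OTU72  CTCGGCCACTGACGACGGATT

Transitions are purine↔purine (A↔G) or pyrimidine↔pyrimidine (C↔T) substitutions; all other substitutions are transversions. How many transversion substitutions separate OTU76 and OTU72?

3

The sequences differ at positions 8 (G/A, transition), 12 (C/A, transversion), 13 (A/C, transversion), 16 (G/C, transversion).
Of the 4 differences, 1 transition and 3 transversions, so the answer is 3.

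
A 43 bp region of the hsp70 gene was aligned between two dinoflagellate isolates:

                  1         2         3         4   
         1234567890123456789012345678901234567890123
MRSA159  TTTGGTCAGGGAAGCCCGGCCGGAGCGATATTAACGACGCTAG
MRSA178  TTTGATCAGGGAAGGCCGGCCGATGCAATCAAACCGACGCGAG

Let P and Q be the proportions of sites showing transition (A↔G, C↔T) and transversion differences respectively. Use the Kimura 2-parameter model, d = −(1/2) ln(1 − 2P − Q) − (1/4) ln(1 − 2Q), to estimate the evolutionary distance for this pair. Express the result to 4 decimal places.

Mismatches occur at site 5 (G/A, transition), site 15 (C/G, transversion), site 23 (G/A, transition), site 24 (A/T, transversion), site 27 (G/A, transition), site 30 (A/C, transversion), site 31 (T/A, transversion), site 32 (T/A, transversion), site 34 (A/C, transversion), site 41 (T/G, transversion).
Of the 10 differences, 3 transitions and 7 transversions over 43 sites: P = 3/43 = 0.069767, Q = 7/43 = 0.162791.
d = −0.5·ln(0.697675) − 0.25·ln(0.674418) = −0.5·(-0.360002) − 0.25·(-0.393905) = 0.2785.

0.2785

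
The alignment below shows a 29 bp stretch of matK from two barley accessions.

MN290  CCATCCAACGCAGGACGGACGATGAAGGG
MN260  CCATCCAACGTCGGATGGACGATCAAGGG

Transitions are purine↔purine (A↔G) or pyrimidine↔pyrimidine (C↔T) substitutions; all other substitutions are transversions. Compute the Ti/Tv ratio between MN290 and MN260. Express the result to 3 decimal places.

1.000

Mismatches occur at site 11 (C↔T, transition), site 12 (A↔C, transversion), site 16 (C↔T, transition), site 24 (G↔C, transversion).
Of the 4 differences, 2 transitions and 2 transversions, so Ti/Tv = 2/2 = 1.000.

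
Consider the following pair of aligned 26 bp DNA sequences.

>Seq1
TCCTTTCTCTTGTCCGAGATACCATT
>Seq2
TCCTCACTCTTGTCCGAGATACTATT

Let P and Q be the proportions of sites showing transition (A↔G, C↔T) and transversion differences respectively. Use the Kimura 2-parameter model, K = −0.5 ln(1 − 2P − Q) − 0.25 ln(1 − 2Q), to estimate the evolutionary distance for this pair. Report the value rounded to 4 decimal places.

0.1268

Differing sites — 5:T/C (Ti); 6:T/A (Tv); 23:C/T (Ti).
Of the 3 differences, 2 transitions and 1 transversion over 26 sites: P = 2/26 = 0.076923, Q = 1/26 = 0.038462.
d = −0.5·ln(0.807692) − 0.25·ln(0.923076) = −0.5·(-0.213574) − 0.25·(-0.080044) = 0.1268.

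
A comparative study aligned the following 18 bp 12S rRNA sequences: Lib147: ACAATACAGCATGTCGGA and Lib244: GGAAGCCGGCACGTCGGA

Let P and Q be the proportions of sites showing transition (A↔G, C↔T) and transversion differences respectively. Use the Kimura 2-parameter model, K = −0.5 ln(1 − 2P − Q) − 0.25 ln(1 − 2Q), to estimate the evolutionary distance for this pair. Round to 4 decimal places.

0.4479

Mismatches occur at site 1 (A↔G, transition), site 2 (C↔G, transversion), site 5 (T↔G, transversion), site 6 (A↔C, transversion), site 8 (A↔G, transition), site 12 (T↔C, transition).
Of the 6 differences, 3 transitions and 3 transversions over 18 sites: P = 3/18 = 0.166667, Q = 3/18 = 0.166667.
d = −0.5·ln(0.499999) − 0.25·ln(0.666666) = −0.5·(-0.693149) − 0.25·(-0.405466) = 0.4479.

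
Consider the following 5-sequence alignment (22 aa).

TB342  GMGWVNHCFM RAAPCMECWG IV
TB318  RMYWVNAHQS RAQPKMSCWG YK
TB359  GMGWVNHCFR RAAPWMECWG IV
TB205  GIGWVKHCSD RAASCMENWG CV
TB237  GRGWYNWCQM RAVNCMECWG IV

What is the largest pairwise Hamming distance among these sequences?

Pairwise Hamming distances:
  TB342 vs TB318: 11
  TB342 vs TB359: 2
  TB342 vs TB205: 7
  TB342 vs TB237: 6
  TB318 vs TB359: 11
  TB318 vs TB205: 15
  TB318 vs TB237: 13
  TB359 vs TB205: 8
  TB359 vs TB237: 8
  TB205 vs TB237: 10
The largest is 15, between TB318 and TB205.

15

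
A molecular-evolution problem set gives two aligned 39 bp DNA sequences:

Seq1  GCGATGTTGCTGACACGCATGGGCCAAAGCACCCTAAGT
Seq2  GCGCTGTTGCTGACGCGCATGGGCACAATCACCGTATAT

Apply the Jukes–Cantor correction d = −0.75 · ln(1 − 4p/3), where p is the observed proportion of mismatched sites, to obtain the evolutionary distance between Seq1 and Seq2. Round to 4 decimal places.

0.2396

Mismatches occur at site 4 (A/C), site 15 (A/G), site 25 (C/A), site 26 (A/C), site 29 (G/T), site 34 (C/G), site 37 (A/T), site 38 (G/A).
p = 8/39 = 0.205128.
d = −0.75 · ln(1 − (4/3)·0.205128) = −0.75 · ln(0.726496) = −0.75 · (-0.319522) = 0.2396.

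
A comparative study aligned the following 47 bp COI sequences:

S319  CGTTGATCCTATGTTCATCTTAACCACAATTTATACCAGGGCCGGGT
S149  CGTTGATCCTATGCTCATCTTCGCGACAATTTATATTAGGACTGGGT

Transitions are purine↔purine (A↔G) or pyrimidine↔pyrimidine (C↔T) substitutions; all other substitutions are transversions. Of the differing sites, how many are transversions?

The sequences differ at positions 14 (T/C, transition), 22 (A/C, transversion), 23 (A/G, transition), 25 (C/G, transversion), 36 (C/T, transition), 37 (C/T, transition), 41 (G/A, transition), 43 (C/T, transition).
Of the 8 differences, 6 transitions and 2 transversions, so the answer is 2.

2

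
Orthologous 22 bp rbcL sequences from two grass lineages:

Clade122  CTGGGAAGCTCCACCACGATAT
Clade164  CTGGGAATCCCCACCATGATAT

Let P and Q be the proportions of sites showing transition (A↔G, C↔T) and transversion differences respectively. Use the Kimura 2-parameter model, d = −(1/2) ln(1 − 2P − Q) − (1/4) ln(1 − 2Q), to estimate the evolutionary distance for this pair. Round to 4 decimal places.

Differing sites — 8:G/T (Tv); 10:T/C (Ti); 17:C/T (Ti).
Of the 3 differences, 2 transitions and 1 transversion over 22 sites: P = 2/22 = 0.090909, Q = 1/22 = 0.045455.
d = −0.5·ln(0.772727) − 0.25·ln(0.909090) = −0.5·(-0.257829) − 0.25·(-0.095311) = 0.1527.

0.1527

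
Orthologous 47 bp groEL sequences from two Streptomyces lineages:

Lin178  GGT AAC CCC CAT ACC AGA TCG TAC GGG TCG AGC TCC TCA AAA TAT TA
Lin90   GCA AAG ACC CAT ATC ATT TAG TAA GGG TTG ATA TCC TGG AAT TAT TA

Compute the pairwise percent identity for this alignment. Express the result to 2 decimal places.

68.09%

Differing sites — 2:G/C; 3:T/A; 6:C/G; 7:C/A; 14:C/T; 17:G/T; 18:A/T; 20:C/A; 24:C/A; 29:C/T; 32:G/T; 33:C/A; 38:C/G; 39:A/G; 42:A/T.
32 of the 47 sites match, so the percent identity is 32/47 × 100 = 68.09%.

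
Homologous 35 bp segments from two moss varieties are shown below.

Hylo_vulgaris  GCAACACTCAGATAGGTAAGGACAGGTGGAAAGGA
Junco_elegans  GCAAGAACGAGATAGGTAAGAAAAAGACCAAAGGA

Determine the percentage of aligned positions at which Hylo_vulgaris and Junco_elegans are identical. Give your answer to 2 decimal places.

71.43%

Differing sites — 5:C/G; 7:C/A; 8:T/C; 9:C/G; 21:G/A; 23:C/A; 25:G/A; 27:T/A; 28:G/C; 29:G/C.
25 of the 35 sites match, so the percent identity is 25/35 × 100 = 71.43%.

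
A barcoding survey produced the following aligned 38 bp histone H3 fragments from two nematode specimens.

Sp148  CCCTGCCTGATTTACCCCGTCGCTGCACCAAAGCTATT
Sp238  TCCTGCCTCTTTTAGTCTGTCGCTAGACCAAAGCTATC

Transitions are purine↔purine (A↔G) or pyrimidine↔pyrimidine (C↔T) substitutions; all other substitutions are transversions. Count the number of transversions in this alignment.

The sequences differ at positions 1 (C/T, transition), 9 (G/C, transversion), 10 (A/T, transversion), 15 (C/G, transversion), 16 (C/T, transition), 18 (C/T, transition), 25 (G/A, transition), 26 (C/G, transversion), 38 (T/C, transition).
Of the 9 differences, 5 transitions and 4 transversions, so the answer is 4.

4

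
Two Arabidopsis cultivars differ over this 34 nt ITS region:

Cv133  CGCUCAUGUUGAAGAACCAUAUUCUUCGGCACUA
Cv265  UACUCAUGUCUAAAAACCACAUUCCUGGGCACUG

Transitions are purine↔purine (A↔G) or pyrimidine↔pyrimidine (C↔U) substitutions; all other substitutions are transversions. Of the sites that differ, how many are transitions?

Mismatches occur at site 1 (C→U, transition), site 2 (G→A, transition), site 10 (U→C, transition), site 11 (G→U, transversion), site 14 (G→A, transition), site 20 (U→C, transition), site 25 (U→C, transition), site 27 (C→G, transversion), site 34 (A→G, transition).
Of the 9 differences, 7 transitions and 2 transversions, so the answer is 7.

7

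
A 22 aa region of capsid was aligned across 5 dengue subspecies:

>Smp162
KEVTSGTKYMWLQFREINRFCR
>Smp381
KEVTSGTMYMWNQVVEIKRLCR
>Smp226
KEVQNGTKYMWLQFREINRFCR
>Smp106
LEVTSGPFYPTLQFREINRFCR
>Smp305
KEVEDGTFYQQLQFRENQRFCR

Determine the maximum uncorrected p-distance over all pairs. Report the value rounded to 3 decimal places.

0.500

Pairwise Hamming distances:
  Smp162 vs Smp381: 6
  Smp162 vs Smp226: 2
  Smp162 vs Smp106: 5
  Smp162 vs Smp305: 7
  Smp381 vs Smp226: 8
  Smp381 vs Smp106: 10
  Smp381 vs Smp305: 11
  Smp226 vs Smp106: 7
  Smp226 vs Smp305: 7
  Smp106 vs Smp305: 8
The largest is 11 mismatches, between Smp381 and Smp305; p = 11/22 = 0.500.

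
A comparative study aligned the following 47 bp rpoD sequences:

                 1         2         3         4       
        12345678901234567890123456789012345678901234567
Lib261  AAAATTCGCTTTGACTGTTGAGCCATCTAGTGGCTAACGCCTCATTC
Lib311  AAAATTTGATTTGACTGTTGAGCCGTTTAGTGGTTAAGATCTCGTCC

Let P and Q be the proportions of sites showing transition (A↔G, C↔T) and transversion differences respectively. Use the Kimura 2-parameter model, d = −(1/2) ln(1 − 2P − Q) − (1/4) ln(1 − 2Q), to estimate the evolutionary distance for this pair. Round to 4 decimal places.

0.2637

Differing sites — 7:C/T (Ti); 9:C/A (Tv); 25:A/G (Ti); 27:C/T (Ti); 34:C/T (Ti); 38:C/G (Tv); 39:G/A (Ti); 40:C/T (Ti); 44:A/G (Ti); 46:T/C (Ti).
Of the 10 differences, 8 transitions and 2 transversions over 47 sites: P = 8/47 = 0.170213, Q = 2/47 = 0.042553.
d = −0.5·ln(0.617021) − 0.25·ln(0.914894) = −0.5·(-0.482852) − 0.25·(-0.088947) = 0.2637.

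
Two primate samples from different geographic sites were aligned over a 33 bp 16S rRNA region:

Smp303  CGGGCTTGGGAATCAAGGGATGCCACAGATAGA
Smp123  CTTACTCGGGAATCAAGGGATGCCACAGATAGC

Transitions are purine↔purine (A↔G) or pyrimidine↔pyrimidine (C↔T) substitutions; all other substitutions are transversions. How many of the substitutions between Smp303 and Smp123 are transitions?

2

The sequences differ at positions 2 (G/T, transversion), 3 (G/T, transversion), 4 (G/A, transition), 7 (T/C, transition), 33 (A/C, transversion).
Of the 5 differences, 2 transitions and 3 transversions, so the answer is 2.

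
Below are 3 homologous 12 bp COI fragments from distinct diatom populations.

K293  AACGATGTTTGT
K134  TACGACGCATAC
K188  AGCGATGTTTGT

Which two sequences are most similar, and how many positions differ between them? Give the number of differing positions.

Pairwise Hamming distances:
  K293 vs K134: 6
  K293 vs K188: 1
  K134 vs K188: 7
The smallest is 1, between K293 and K188.

1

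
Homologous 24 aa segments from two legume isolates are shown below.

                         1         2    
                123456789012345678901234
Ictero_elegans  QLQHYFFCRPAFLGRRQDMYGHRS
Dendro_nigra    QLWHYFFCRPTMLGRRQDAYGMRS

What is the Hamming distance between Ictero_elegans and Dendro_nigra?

The sequences differ at positions 3 (Q/W), 11 (A/T), 12 (F/M), 19 (M/A), 22 (H/M).
That gives 5 mismatches out of 24 aligned sites, so the Hamming distance is 5.

5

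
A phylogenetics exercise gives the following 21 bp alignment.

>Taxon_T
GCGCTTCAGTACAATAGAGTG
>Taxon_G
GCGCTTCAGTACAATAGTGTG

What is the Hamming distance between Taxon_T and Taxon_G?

1

The sequences differ at position 18 (A/T).
That gives 1 mismatch out of 21 aligned sites, so the Hamming distance is 1.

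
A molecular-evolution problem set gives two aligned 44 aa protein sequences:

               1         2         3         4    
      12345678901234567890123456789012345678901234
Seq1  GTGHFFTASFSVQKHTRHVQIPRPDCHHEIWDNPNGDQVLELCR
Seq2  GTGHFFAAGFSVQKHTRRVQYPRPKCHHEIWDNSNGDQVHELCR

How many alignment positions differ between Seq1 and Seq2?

Differing sites — 7:T/A; 9:S/G; 18:H/R; 21:I/Y; 25:D/K; 34:P/S; 40:L/H.
That gives 7 mismatches out of 44 aligned sites, so the Hamming distance is 7.

7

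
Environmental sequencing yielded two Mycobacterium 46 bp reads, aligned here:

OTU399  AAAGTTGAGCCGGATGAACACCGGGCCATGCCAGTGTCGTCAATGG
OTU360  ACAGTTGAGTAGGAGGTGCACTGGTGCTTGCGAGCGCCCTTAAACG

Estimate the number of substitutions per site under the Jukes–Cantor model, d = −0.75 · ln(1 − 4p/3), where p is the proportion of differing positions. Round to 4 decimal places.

0.5091

Mismatches occur at site 2 (A↔C), site 10 (C↔T), site 11 (C↔A), site 15 (T↔G), site 17 (A↔T), site 18 (A↔G), site 22 (C↔T), site 25 (G↔T), site 26 (C↔G), site 28 (A↔T), site 32 (C↔G), site 35 (T↔C), site 37 (T↔C), site 39 (G↔C), site 41 (C↔T), site 44 (T↔A), site 45 (G↔C).
p = 17/46 = 0.369565.
d = −0.75 · ln(1 − (4/3)·0.369565) = −0.75 · ln(0.507247) = −0.75 · (-0.678757) = 0.5091.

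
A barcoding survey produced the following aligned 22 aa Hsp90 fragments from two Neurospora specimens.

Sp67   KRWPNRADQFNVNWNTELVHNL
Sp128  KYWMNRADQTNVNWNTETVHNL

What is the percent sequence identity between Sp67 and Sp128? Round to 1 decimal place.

81.8%

Mismatches occur at site 2 (R↔Y), site 4 (P↔M), site 10 (F↔T), site 18 (L↔T).
18 of the 22 sites match, so the percent identity is 18/22 × 100 = 81.8%.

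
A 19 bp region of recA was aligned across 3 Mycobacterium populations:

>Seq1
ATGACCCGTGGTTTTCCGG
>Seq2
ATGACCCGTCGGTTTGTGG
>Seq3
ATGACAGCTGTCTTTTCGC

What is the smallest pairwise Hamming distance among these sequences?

4

Pairwise Hamming distances:
  Seq1 vs Seq2: 4
  Seq1 vs Seq3: 7
  Seq2 vs Seq3: 9
The smallest is 4, between Seq1 and Seq2.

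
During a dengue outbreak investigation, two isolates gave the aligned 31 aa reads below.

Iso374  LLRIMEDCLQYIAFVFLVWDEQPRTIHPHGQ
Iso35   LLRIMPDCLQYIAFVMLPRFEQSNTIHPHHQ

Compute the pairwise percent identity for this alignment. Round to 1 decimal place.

Mismatches occur at site 6 (E/P), site 16 (F/M), site 18 (V/P), site 19 (W/R), site 20 (D/F), site 23 (P/S), site 24 (R/N), site 30 (G/H).
23 of the 31 sites match, so the percent identity is 23/31 × 100 = 74.2%.

74.2%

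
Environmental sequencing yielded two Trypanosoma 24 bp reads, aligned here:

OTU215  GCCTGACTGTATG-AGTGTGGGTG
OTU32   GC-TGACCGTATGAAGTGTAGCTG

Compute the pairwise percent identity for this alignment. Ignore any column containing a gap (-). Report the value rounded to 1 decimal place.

Excluding the 2 gap columns leaves 22 comparable sites.
Mismatches occur at site 8 (T↔C), site 20 (G↔A), site 22 (G↔C).
19 of the 22 comparable sites match, so the percent identity is 19/22 × 100 = 86.4%.

86.4%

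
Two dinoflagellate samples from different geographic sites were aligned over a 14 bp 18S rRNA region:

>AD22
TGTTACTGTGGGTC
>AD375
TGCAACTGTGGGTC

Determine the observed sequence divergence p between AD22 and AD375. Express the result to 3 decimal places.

0.143

Differing sites — 3:T/C; 4:T/A.
There are 2 differences over 14 sites, so p = 2/14 = 0.143.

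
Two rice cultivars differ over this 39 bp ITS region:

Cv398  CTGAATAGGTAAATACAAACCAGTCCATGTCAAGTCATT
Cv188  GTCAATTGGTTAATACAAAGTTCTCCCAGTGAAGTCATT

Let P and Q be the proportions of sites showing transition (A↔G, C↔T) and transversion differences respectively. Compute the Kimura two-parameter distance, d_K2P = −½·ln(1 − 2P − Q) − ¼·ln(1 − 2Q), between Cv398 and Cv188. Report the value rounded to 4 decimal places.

0.3636

Differing sites — 1:C/G (Tv); 3:G/C (Tv); 7:A/T (Tv); 11:A/T (Tv); 20:C/G (Tv); 21:C/T (Ti); 22:A/T (Tv); 23:G/C (Tv); 27:A/C (Tv); 28:T/A (Tv); 31:C/G (Tv).
Of the 11 differences, 1 transition and 10 transversions over 39 sites: P = 1/39 = 0.025641, Q = 10/39 = 0.256410.
d = −0.5·ln(0.692308) − 0.25·ln(0.487180) = −0.5·(-0.367724) − 0.25·(-0.719122) = 0.3636.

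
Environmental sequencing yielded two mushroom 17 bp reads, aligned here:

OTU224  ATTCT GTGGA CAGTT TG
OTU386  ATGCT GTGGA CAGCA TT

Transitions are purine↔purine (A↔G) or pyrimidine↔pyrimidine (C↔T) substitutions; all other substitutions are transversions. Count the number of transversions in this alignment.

3

Differing sites — 3:T/G (Tv); 14:T/C (Ti); 15:T/A (Tv); 17:G/T (Tv).
Of the 4 differences, 1 transition and 3 transversions, so the answer is 3.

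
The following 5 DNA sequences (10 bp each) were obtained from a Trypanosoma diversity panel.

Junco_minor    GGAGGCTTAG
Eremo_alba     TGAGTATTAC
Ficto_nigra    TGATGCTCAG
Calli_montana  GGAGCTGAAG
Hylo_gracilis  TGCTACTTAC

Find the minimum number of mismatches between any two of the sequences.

3

Pairwise Hamming distances:
  Junco_minor vs Eremo_alba: 4
  Junco_minor vs Ficto_nigra: 3
  Junco_minor vs Calli_montana: 4
  Junco_minor vs Hylo_gracilis: 5
  Eremo_alba vs Ficto_nigra: 5
  Eremo_alba vs Calli_montana: 6
  Eremo_alba vs Hylo_gracilis: 4
  Ficto_nigra vs Calli_montana: 6
  Ficto_nigra vs Hylo_gracilis: 4
  Calli_montana vs Hylo_gracilis: 8
The smallest is 3, between Junco_minor and Ficto_nigra.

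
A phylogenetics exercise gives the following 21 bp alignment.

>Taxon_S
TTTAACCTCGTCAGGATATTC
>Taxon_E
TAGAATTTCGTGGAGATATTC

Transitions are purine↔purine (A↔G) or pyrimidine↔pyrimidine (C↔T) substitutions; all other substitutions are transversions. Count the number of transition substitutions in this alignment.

4

Mismatches occur at site 2 (T→A, transversion), site 3 (T→G, transversion), site 6 (C→T, transition), site 7 (C→T, transition), site 12 (C→G, transversion), site 13 (A→G, transition), site 14 (G→A, transition).
Of the 7 differences, 4 transitions and 3 transversions, so the answer is 4.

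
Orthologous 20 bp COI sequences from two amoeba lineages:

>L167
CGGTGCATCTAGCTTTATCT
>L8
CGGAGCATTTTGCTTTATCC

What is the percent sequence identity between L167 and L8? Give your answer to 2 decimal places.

The sequences differ at positions 4 (T/A), 9 (C/T), 11 (A/T), 20 (T/C).
16 of the 20 sites match, so the percent identity is 16/20 × 100 = 80.00%.

80.00%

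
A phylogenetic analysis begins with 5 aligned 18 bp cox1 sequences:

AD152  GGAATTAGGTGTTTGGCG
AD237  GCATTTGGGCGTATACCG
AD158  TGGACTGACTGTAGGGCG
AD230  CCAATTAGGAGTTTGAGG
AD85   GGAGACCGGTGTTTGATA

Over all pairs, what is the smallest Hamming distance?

Pairwise Hamming distances:
  AD152 vs AD237: 7
  AD152 vs AD158: 8
  AD152 vs AD230: 5
  AD152 vs AD85: 7
  AD237 vs AD158: 11
  AD237 vs AD230: 8
  AD237 vs AD85: 11
  AD158 vs AD230: 12
  AD158 vs AD85: 13
  AD230 vs AD85: 9
The smallest is 5, between AD152 and AD230.

5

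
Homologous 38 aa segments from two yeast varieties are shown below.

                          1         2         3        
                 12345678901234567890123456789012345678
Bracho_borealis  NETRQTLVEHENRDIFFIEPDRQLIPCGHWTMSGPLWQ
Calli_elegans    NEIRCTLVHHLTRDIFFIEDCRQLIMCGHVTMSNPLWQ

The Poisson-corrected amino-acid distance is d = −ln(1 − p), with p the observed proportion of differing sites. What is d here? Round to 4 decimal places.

0.3054

Differing sites — 3:T/I; 5:Q/C; 9:E/H; 11:E/L; 12:N/T; 20:P/D; 21:D/C; 26:P/M; 30:W/V; 34:G/N.
p = 10/38 = 0.263158.
d = −ln(1 − 0.263158) = −ln(0.736842) = 0.3054.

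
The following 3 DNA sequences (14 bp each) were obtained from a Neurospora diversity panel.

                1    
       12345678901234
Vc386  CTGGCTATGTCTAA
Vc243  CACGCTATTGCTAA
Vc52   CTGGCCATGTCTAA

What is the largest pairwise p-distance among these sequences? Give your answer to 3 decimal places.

Pairwise Hamming distances:
  Vc386 vs Vc243: 4
  Vc386 vs Vc52: 1
  Vc243 vs Vc52: 5
The largest is 5 mismatches, between Vc243 and Vc52; p = 5/14 = 0.357.

0.357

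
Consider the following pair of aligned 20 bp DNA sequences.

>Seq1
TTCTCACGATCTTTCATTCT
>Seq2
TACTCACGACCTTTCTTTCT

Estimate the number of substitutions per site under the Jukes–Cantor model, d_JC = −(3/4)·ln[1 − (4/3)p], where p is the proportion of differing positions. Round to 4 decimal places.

Differing sites — 2:T/A; 10:T/C; 16:A/T.
p = 3/20 = 0.150000.
d = −0.75 · ln(1 − (4/3)·0.150000) = −0.75 · ln(0.800000) = −0.75 · (-0.223144) = 0.1674.

0.1674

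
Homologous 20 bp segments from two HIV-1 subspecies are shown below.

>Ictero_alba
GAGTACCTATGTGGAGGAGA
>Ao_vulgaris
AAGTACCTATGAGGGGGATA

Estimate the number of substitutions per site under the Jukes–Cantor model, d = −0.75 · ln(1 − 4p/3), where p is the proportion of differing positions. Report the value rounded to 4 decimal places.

Differing sites — 1:G/A; 12:T/A; 15:A/G; 19:G/T.
p = 4/20 = 0.200000.
d = −0.75 · ln(1 − (4/3)·0.200000) = −0.75 · ln(0.733333) = −0.75 · (-0.310155) = 0.2326.

0.2326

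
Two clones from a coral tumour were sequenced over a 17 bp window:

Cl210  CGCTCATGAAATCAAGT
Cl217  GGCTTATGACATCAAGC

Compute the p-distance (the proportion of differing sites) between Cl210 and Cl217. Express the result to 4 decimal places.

Mismatches occur at site 1 (C→G), site 5 (C→T), site 10 (A→C), site 17 (T→C).
There are 4 differences over 17 sites, so p = 4/17 = 0.2353.

0.2353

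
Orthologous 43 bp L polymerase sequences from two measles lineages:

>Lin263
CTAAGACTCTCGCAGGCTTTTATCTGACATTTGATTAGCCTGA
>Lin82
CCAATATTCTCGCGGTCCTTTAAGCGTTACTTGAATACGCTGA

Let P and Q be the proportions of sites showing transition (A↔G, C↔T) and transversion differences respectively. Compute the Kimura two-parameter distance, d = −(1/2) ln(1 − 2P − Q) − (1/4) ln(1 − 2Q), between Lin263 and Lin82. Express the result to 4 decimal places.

The sequences differ at positions 2 (T/C, transition), 5 (G/T, transversion), 7 (C/T, transition), 14 (A/G, transition), 16 (G/T, transversion), 18 (T/C, transition), 23 (T/A, transversion), 24 (C/G, transversion), 25 (T/C, transition), 27 (A/T, transversion), 28 (C/T, transition), 30 (T/C, transition), 35 (T/A, transversion), 38 (G/C, transversion), 39 (C/G, transversion).
Of the 15 differences, 7 transitions and 8 transversions over 43 sites: P = 7/43 = 0.162791, Q = 8/43 = 0.186047.
d = −0.5·ln(0.488371) − 0.25·ln(0.627906) = −0.5·(-0.716680) − 0.25·(-0.465365) = 0.4747.

0.4747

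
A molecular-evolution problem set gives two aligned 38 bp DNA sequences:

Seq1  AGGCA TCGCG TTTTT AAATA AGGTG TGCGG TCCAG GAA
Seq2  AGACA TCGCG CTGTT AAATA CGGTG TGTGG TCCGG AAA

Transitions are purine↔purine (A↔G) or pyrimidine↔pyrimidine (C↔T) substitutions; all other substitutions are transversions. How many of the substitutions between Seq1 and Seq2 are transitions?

5

Mismatches occur at site 3 (G→A, transition), site 11 (T→C, transition), site 13 (T→G, transversion), site 21 (A→C, transversion), site 28 (C→T, transition), site 34 (A→G, transition), site 36 (G→A, transition).
Of the 7 differences, 5 transitions and 2 transversions, so the answer is 5.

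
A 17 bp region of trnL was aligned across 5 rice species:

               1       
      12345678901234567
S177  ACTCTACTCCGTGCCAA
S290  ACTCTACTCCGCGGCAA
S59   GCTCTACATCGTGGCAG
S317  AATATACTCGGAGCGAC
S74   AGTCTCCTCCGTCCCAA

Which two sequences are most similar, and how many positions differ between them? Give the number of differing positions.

2

Pairwise Hamming distances:
  S177 vs S290: 2
  S177 vs S59: 5
  S177 vs S317: 6
  S177 vs S74: 3
  S290 vs S59: 5
  S290 vs S317: 7
  S290 vs S74: 5
  S59 vs S317: 10
  S59 vs S74: 8
  S317 vs S74: 8
The smallest is 2, between S177 and S290.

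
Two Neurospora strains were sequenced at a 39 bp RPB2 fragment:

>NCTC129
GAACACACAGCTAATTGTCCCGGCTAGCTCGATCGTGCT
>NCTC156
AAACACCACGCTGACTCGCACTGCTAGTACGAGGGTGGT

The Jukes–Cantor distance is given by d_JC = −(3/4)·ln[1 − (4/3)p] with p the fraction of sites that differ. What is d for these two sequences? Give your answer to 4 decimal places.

0.5393

The sequences differ at positions 1 (G/A), 7 (A/C), 8 (C/A), 9 (A/C), 13 (A/G), 15 (T/C), 17 (G/C), 18 (T/G), 20 (C/A), 22 (G/T), 28 (C/T), 29 (T/A), 33 (T/G), 34 (C/G), 38 (C/G).
p = 15/39 = 0.384615.
d = −0.75 · ln(1 − (4/3)·0.384615) = −0.75 · ln(0.487180) = −0.75 · (-0.719122) = 0.5393.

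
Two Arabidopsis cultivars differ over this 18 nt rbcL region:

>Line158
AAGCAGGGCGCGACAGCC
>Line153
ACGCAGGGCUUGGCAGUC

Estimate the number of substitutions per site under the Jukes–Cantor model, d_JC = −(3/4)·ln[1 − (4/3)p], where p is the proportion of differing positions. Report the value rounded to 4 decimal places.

Differing sites — 2:A/C; 10:G/U; 11:C/U; 13:A/G; 17:C/U.
p = 5/18 = 0.277778.
d = −0.75 · ln(1 − (4/3)·0.277778) = −0.75 · ln(0.629629) = −0.75 · (-0.462625) = 0.3470.

0.3470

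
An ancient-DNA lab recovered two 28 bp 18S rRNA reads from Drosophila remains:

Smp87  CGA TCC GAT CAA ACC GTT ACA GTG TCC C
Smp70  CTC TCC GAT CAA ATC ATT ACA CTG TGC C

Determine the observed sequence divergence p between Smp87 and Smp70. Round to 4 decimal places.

Mismatches occur at site 2 (G→T), site 3 (A→C), site 14 (C→T), site 16 (G→A), site 22 (G→C), site 26 (C→G).
There are 6 differences over 28 sites, so p = 6/28 = 0.2143.

0.2143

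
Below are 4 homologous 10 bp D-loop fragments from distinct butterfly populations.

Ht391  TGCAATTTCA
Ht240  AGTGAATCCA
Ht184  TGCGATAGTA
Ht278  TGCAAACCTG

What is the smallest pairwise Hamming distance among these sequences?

Pairwise Hamming distances:
  Ht391 vs Ht240: 5
  Ht391 vs Ht184: 4
  Ht391 vs Ht278: 5
  Ht240 vs Ht184: 6
  Ht240 vs Ht278: 6
  Ht184 vs Ht278: 5
The smallest is 4, between Ht391 and Ht184.

4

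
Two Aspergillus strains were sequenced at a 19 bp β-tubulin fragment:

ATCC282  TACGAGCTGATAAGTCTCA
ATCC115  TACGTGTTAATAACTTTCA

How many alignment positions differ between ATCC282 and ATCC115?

Mismatches occur at site 5 (A/T), site 7 (C/T), site 9 (G/A), site 14 (G/C), site 16 (C/T).
That gives 5 mismatches out of 19 aligned sites, so the Hamming distance is 5.

5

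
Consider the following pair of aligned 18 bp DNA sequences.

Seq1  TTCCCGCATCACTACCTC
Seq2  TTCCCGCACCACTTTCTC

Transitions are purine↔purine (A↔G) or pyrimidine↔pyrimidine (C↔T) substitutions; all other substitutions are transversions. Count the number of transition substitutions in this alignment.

2

Differing sites — 9:T/C (Ti); 14:A/T (Tv); 15:C/T (Ti).
Of the 3 differences, 2 transitions and 1 transversion, so the answer is 2.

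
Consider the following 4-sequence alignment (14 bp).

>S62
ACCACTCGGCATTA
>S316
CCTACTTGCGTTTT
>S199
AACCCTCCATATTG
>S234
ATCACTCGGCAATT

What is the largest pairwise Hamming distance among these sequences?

10

Pairwise Hamming distances:
  S62 vs S316: 7
  S62 vs S199: 6
  S62 vs S234: 3
  S316 vs S199: 10
  S316 vs S234: 8
  S199 vs S234: 7
The largest is 10, between S316 and S199.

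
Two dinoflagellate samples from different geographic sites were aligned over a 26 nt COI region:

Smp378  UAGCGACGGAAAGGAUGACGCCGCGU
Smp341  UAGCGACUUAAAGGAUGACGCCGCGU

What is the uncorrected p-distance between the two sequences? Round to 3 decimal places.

0.077

Differing sites — 8:G/U; 9:G/U.
There are 2 differences over 26 sites, so p = 2/26 = 0.077.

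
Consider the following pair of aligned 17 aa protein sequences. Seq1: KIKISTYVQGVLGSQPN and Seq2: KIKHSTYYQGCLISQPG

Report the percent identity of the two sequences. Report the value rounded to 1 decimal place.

70.6%

Differing sites — 4:I/H; 8:V/Y; 11:V/C; 13:G/I; 17:N/G.
12 of the 17 sites match, so the percent identity is 12/17 × 100 = 70.6%.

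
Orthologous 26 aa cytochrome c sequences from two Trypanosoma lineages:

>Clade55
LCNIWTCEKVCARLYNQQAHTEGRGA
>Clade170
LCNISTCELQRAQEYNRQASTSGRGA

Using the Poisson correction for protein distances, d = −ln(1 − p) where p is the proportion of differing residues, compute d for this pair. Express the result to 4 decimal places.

0.4249

Differing sites — 5:W/S; 9:K/L; 10:V/Q; 11:C/R; 13:R/Q; 14:L/E; 17:Q/R; 20:H/S; 22:E/S.
p = 9/26 = 0.346154.
d = −ln(1 − 0.346154) = −ln(0.653846) = 0.4249.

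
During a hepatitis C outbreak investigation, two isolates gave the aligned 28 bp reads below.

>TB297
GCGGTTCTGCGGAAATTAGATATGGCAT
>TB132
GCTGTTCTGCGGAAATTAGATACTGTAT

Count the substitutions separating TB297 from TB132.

Differing sites — 3:G/T; 23:T/C; 24:G/T; 26:C/T.
That gives 4 mismatches out of 28 aligned sites, so the Hamming distance is 4.

4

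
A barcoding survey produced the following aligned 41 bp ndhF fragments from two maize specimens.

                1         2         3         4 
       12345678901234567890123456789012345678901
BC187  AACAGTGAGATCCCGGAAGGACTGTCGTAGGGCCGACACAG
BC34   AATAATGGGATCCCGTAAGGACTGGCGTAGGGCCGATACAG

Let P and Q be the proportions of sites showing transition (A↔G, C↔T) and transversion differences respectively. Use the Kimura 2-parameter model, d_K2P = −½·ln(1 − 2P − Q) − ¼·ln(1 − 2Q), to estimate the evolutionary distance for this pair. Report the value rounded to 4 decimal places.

0.1655

Mismatches occur at site 3 (C→T, transition), site 5 (G→A, transition), site 8 (A→G, transition), site 16 (G→T, transversion), site 25 (T→G, transversion), site 37 (C→T, transition).
Of the 6 differences, 4 transitions and 2 transversions over 41 sites: P = 4/41 = 0.097561, Q = 2/41 = 0.048780.
d = −0.5·ln(0.756098) − 0.25·ln(0.902440) = −0.5·(-0.279584) − 0.25·(-0.102653) = 0.1655.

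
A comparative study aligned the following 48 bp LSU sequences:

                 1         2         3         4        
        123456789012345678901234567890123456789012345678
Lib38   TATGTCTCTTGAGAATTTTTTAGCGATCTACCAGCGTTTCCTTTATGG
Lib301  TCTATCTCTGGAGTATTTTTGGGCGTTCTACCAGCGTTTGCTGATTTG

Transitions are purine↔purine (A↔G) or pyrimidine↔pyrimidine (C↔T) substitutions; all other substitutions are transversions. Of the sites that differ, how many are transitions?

2

The sequences differ at positions 2 (A/C, transversion), 4 (G/A, transition), 10 (T/G, transversion), 14 (A/T, transversion), 21 (T/G, transversion), 22 (A/G, transition), 26 (A/T, transversion), 40 (C/G, transversion), 43 (T/G, transversion), 44 (T/A, transversion), 45 (A/T, transversion), 47 (G/T, transversion).
Of the 12 differences, 2 transitions and 10 transversions, so the answer is 2.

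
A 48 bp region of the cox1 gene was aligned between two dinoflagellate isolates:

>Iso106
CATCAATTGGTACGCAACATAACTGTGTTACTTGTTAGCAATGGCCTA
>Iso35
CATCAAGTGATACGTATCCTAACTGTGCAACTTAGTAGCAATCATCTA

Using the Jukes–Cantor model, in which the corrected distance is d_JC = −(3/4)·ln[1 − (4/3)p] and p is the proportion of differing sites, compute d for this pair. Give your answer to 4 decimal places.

The sequences differ at positions 7 (T/G), 10 (G/A), 15 (C/T), 17 (A/T), 19 (A/C), 28 (T/C), 29 (T/A), 34 (G/A), 35 (T/G), 43 (G/C), 44 (G/A), 45 (C/T).
p = 12/48 = 0.250000.
d = −0.75 · ln(1 − (4/3)·0.250000) = −0.75 · ln(0.666667) = −0.75 · (-0.405465) = 0.3041.

0.3041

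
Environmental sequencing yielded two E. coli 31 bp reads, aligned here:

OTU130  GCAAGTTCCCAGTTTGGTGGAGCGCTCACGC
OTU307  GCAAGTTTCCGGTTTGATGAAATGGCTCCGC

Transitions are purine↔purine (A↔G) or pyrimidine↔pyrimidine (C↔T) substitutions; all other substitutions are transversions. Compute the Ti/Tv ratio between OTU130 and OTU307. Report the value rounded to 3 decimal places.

4.000

Mismatches occur at site 8 (C↔T, transition), site 11 (A↔G, transition), site 17 (G↔A, transition), site 20 (G↔A, transition), site 22 (G↔A, transition), site 23 (C↔T, transition), site 25 (C↔G, transversion), site 26 (T↔C, transition), site 27 (C↔T, transition), site 28 (A↔C, transversion).
Of the 10 differences, 8 transitions and 2 transversions, so Ti/Tv = 8/2 = 4.000.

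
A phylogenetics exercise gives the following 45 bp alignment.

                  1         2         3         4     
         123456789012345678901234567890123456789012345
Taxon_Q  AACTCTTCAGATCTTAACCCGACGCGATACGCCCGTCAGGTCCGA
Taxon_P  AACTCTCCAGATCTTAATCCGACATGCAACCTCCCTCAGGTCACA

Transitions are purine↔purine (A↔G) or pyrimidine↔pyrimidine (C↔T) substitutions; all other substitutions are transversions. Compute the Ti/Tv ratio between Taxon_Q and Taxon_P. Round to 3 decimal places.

0.833

Mismatches occur at site 7 (T↔C, transition), site 18 (C↔T, transition), site 24 (G↔A, transition), site 25 (C↔T, transition), site 27 (A↔C, transversion), site 28 (T↔A, transversion), site 31 (G↔C, transversion), site 32 (C↔T, transition), site 35 (G↔C, transversion), site 43 (C↔A, transversion), site 44 (G↔C, transversion).
Of the 11 differences, 5 transitions and 6 transversions, so Ti/Tv = 5/6 = 0.833.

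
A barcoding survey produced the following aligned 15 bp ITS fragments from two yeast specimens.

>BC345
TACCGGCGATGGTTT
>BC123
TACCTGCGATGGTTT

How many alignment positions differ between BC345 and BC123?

1

Differing sites — 5:G/T.
That gives 1 mismatch out of 15 aligned sites, so the Hamming distance is 1.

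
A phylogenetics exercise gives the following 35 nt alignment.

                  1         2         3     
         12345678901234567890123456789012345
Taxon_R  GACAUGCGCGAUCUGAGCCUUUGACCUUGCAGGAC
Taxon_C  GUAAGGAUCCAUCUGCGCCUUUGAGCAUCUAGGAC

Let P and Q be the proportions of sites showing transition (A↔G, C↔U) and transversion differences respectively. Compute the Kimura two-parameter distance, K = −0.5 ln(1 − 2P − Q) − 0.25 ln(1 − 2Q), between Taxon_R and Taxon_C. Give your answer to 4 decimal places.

0.4218

The sequences differ at positions 2 (A/U, transversion), 3 (C/A, transversion), 5 (U/G, transversion), 7 (C/A, transversion), 8 (G/U, transversion), 10 (G/C, transversion), 16 (A/C, transversion), 25 (C/G, transversion), 27 (U/A, transversion), 29 (G/C, transversion), 30 (C/U, transition).
Of the 11 differences, 1 transition and 10 transversions over 35 sites: P = 1/35 = 0.028571, Q = 10/35 = 0.285714.
d = −0.5·ln(0.657144) − 0.25·ln(0.428572) = −0.5·(-0.419852) − 0.25·(-0.847297) = 0.4218.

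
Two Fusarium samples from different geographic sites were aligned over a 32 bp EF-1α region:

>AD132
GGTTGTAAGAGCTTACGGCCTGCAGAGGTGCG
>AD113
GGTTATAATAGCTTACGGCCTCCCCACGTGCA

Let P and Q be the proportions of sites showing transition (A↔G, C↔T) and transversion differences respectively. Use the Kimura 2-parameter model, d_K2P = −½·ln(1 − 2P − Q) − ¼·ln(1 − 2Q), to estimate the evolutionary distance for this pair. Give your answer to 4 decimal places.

Differing sites — 5:G/A (Ti); 9:G/T (Tv); 22:G/C (Tv); 24:A/C (Tv); 25:G/C (Tv); 27:G/C (Tv); 32:G/A (Ti).
Of the 7 differences, 2 transitions and 5 transversions over 32 sites: P = 2/32 = 0.062500, Q = 5/32 = 0.156250.
d = −0.5·ln(0.718750) − 0.25·ln(0.687500) = −0.5·(-0.330242) − 0.25·(-0.374693) = 0.2588.

0.2588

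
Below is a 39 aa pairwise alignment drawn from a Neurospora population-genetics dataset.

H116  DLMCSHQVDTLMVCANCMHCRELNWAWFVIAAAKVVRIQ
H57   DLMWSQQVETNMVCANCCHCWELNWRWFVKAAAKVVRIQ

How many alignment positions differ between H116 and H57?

The sequences differ at positions 4 (C/W), 6 (H/Q), 9 (D/E), 11 (L/N), 18 (M/C), 21 (R/W), 26 (A/R), 30 (I/K).
That gives 8 mismatches out of 39 aligned sites, so the Hamming distance is 8.

8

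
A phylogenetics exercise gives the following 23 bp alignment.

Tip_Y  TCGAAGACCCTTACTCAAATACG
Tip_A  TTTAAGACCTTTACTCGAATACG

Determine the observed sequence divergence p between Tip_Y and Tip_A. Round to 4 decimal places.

0.1739

Mismatches occur at site 2 (C→T), site 3 (G→T), site 10 (C→T), site 17 (A→G).
There are 4 differences over 23 sites, so p = 4/23 = 0.1739.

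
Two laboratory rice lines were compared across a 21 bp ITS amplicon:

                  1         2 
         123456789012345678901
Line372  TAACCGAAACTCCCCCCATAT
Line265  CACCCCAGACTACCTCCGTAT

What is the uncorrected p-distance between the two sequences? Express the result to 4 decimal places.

Differing sites — 1:T/C; 3:A/C; 6:G/C; 8:A/G; 12:C/A; 15:C/T; 18:A/G.
There are 7 differences over 21 sites, so p = 7/21 = 0.3333.

0.3333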